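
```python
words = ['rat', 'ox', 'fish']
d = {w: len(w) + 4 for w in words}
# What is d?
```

{'rat': 7, 'ox': 6, 'fish': 8}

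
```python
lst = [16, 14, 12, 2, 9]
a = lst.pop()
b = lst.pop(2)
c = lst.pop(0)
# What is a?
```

After line 1: lst = [16, 14, 12, 2, 9]
After line 2 (pop() -> a = 9): lst = [16, 14, 12, 2]
After line 3 (pop(2) -> b = 12): lst = [16, 14, 2]
After line 4 (pop(0) -> c = 16): lst = [14, 2]

9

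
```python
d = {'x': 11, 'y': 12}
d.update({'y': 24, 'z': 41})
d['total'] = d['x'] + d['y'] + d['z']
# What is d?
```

After line 1: d = {'x': 11, 'y': 12}
After line 2 (y overwritten, z added): d = {'x': 11, 'y': 24, 'z': 41}
After line 3 (total = 11 + 24 + 41 = 76): d = {'x': 11, 'y': 24, 'z': 41, 'total': 76}

{'x': 11, 'y': 24, 'z': 41, 'total': 76}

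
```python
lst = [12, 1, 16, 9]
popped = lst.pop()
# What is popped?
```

9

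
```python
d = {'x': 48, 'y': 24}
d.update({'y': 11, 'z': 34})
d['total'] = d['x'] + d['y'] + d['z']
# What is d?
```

After line 1: d = {'x': 48, 'y': 24}
After line 2 (y overwritten, z added): d = {'x': 48, 'y': 11, 'z': 34}
After line 3 (total = 48 + 11 + 34 = 93): d = {'x': 48, 'y': 11, 'z': 34, 'total': 93}

{'x': 48, 'y': 11, 'z': 34, 'total': 93}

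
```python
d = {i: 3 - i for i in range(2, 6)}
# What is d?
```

{2: 1, 3: 0, 4: -1, 5: -2}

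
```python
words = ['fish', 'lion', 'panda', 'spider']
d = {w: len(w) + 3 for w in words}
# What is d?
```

{'fish': 7, 'lion': 7, 'panda': 8, 'spider': 9}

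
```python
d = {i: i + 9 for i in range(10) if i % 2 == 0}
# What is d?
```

{0: 9, 2: 11, 4: 13, 6: 15, 8: 17}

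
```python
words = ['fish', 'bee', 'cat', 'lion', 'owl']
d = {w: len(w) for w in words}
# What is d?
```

{'fish': 4, 'bee': 3, 'cat': 3, 'lion': 4, 'owl': 3}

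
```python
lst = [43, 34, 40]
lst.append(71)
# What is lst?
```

[43, 34, 40, 71]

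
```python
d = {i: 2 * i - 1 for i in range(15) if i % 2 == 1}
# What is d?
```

{1: 1, 3: 5, 5: 9, 7: 13, 9: 17, 11: 21, 13: 25}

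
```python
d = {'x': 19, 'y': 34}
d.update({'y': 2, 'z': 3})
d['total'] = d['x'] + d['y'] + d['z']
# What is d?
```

After line 1: d = {'x': 19, 'y': 34}
After line 2 (y overwritten, z added): d = {'x': 19, 'y': 2, 'z': 3}
After line 3 (total = 19 + 2 + 3 = 24): d = {'x': 19, 'y': 2, 'z': 3, 'total': 24}

{'x': 19, 'y': 2, 'z': 3, 'total': 24}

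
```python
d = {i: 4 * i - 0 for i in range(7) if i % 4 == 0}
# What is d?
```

{0: 0, 4: 16}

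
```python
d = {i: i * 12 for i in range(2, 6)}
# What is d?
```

{2: 24, 3: 36, 4: 48, 5: 60}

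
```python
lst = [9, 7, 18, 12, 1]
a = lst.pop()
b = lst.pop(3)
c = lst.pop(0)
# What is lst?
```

After line 1: lst = [9, 7, 18, 12, 1]
After line 2 (pop() -> a = 1): lst = [9, 7, 18, 12]
After line 3 (pop(3) -> b = 12): lst = [9, 7, 18]
After line 4 (pop(0) -> c = 9): lst = [7, 18]

[7, 18]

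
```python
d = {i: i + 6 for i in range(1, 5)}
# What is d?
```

{1: 7, 2: 8, 3: 9, 4: 10}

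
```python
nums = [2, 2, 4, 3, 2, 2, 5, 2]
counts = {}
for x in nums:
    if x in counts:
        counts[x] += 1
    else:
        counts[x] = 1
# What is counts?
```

Initial: counts = {}, nums = [2, 2, 4, 3, 2, 2, 5, 2]
See 2: counts = {2: 1}
See 2: counts = {2: 2}
See 4: counts = {2: 2, 4: 1}
See 3: counts = {2: 2, 4: 1, 3: 1}
See 2: counts = {2: 3, 4: 1, 3: 1}
See 2: counts = {2: 4, 4: 1, 3: 1}
See 5: counts = {2: 4, 4: 1, 3: 1, 5: 1}
See 2: counts = {2: 5, 4: 1, 3: 1, 5: 1}

{2: 5, 4: 1, 3: 1, 5: 1}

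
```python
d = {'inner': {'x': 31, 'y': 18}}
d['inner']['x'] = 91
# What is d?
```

After line 1: d = {'inner': {'x': 31, 'y': 18}}
After line 2 (inner x overwritten): d = {'inner': {'x': 91, 'y': 18}}

{'inner': {'x': 91, 'y': 18}}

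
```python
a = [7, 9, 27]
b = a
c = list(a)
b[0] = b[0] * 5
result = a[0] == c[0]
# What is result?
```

After line 1: a = [7, 9, 27]
After line 2 (b = a, alias): a = [7, 9, 27], b = [7, 9, 27]
After line 3 (c = list(a) is a copy, new object): c = [7, 9, 27]
After line 4 (b[0] = 7 * 5 = 35; mutates shared a/b): a = b = [35, 9, 27], c = [7, 9, 27]
After line 5 (a[0] = 35, c[0] = 7; result = False)

False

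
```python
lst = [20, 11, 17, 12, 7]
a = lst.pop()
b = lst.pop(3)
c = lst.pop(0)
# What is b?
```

After line 1: lst = [20, 11, 17, 12, 7]
After line 2 (pop() -> a = 7): lst = [20, 11, 17, 12]
After line 3 (pop(3) -> b = 12): lst = [20, 11, 17]
After line 4 (pop(0) -> c = 20): lst = [11, 17]

12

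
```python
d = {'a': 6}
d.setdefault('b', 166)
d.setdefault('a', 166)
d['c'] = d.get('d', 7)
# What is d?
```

After line 1: d = {'a': 6}
After line 2 (setdefault adds 'b'=166): d = {'a': 6, 'b': 166}
After line 3 (setdefault 'a' no-op, already exists): d = {'a': 6, 'b': 166}
After line 4 (get('d', 7) returns default since 'd' not in d): d = {'a': 6, 'b': 166, 'c': 7}

{'a': 6, 'b': 166, 'c': 7}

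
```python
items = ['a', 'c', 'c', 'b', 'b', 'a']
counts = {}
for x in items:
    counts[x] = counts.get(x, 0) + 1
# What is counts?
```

Initial: counts = {}, items = ['a', 'c', 'c', 'b', 'b', 'a']
See 'a': counts = {'a': 1}
See 'c': counts = {'a': 1, 'c': 1}
See 'c': counts = {'a': 1, 'c': 2}
See 'b': counts = {'a': 1, 'c': 2, 'b': 1}
See 'b': counts = {'a': 1, 'c': 2, 'b': 2}
See 'a': counts = {'a': 2, 'c': 2, 'b': 2}

{'a': 2, 'c': 2, 'b': 2}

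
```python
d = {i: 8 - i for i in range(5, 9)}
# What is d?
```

{5: 3, 6: 2, 7: 1, 8: 0}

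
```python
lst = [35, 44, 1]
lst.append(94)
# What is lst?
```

[35, 44, 1, 94]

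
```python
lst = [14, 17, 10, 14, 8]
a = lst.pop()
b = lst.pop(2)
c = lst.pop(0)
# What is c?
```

After line 1: lst = [14, 17, 10, 14, 8]
After line 2 (pop() -> a = 8): lst = [14, 17, 10, 14]
After line 3 (pop(2) -> b = 10): lst = [14, 17, 14]
After line 4 (pop(0) -> c = 14): lst = [17, 14]

14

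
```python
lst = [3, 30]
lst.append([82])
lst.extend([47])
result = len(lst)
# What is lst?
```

After line 1: lst = [3, 30]
After line 2 (append adds [82] as single element): lst = [3, 30, [82]]
After line 3 (extend unpacks [47], adds 47): lst = [3, 30, [82], 47]
After line 4: result = len(lst) = 4

[3, 30, [82], 47]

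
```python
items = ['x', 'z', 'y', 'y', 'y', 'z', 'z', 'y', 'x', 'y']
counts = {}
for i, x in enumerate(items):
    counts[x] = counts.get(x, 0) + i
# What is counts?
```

Initial: counts = {}, items = ['x', 'z', 'y', 'y', 'y', 'z', 'z', 'y', 'x', 'y']
i=0, x='x': counts = {'x': 0}
i=1, x='z': counts = {'x': 0, 'z': 1}
i=2, x='y': counts = {'x': 0, 'z': 1, 'y': 2}
i=3, x='y': counts = {'x': 0, 'z': 1, 'y': 5}
i=4, x='y': counts = {'x': 0, 'z': 1, 'y': 9}
i=5, x='z': counts = {'x': 0, 'z': 6, 'y': 9}
i=6, x='z': counts = {'x': 0, 'z': 12, 'y': 9}
i=7, x='y': counts = {'x': 0, 'z': 12, 'y': 16}
i=8, x='x': counts = {'x': 8, 'z': 12, 'y': 16}
i=9, x='y': counts = {'x': 8, 'z': 12, 'y': 25}

{'x': 8, 'z': 12, 'y': 25}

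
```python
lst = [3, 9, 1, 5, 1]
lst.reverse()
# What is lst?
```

[1, 5, 1, 9, 3]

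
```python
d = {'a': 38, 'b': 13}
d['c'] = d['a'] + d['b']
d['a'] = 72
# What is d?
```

After line 1: d = {'a': 38, 'b': 13}
After line 2 (d['c'] = 38 + 13): d = {'a': 38, 'b': 13, 'c': 51}
After line 3: d = {'a': 72, 'b': 13, 'c': 51}

{'a': 72, 'b': 13, 'c': 51}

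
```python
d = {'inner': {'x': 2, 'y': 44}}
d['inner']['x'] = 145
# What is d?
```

After line 1: d = {'inner': {'x': 2, 'y': 44}}
After line 2 (inner x overwritten): d = {'inner': {'x': 145, 'y': 44}}

{'inner': {'x': 145, 'y': 44}}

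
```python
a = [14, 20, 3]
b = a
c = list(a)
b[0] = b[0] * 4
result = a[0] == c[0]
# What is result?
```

After line 1: a = [14, 20, 3]
After line 2 (b = a, alias): a = [14, 20, 3], b = [14, 20, 3]
After line 3 (c = list(a) is a copy, new object): c = [14, 20, 3]
After line 4 (b[0] = 14 * 4 = 56; mutates shared a/b): a = b = [56, 20, 3], c = [14, 20, 3]
After line 5 (a[0] = 56, c[0] = 14; result = False)

False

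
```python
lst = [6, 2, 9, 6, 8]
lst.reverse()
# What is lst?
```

[8, 6, 9, 2, 6]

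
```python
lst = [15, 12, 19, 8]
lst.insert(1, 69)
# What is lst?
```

[15, 69, 12, 19, 8]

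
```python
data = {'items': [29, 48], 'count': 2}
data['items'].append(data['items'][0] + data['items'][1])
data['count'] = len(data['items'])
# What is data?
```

After line 1: data = {'items': [29, 48], 'count': 2}
After line 2 (append 29 + 48 = 77): data = {'items': [29, 48, 77], 'count': 2}
After line 3 (count = len(items) = 3): data = {'items': [29, 48, 77], 'count': 3}

{'items': [29, 48, 77], 'count': 3}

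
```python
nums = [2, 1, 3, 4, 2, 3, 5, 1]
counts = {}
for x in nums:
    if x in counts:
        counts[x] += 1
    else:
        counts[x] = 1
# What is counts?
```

Initial: counts = {}, nums = [2, 1, 3, 4, 2, 3, 5, 1]
See 2: counts = {2: 1}
See 1: counts = {2: 1, 1: 1}
See 3: counts = {2: 1, 1: 1, 3: 1}
See 4: counts = {2: 1, 1: 1, 3: 1, 4: 1}
See 2: counts = {2: 2, 1: 1, 3: 1, 4: 1}
See 3: counts = {2: 2, 1: 1, 3: 2, 4: 1}
See 5: counts = {2: 2, 1: 1, 3: 2, 4: 1, 5: 1}
See 1: counts = {2: 2, 1: 2, 3: 2, 4: 1, 5: 1}

{2: 2, 1: 2, 3: 2, 4: 1, 5: 1}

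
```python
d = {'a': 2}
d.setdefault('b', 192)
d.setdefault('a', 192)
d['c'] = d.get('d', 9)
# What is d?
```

After line 1: d = {'a': 2}
After line 2 (setdefault adds 'b'=192): d = {'a': 2, 'b': 192}
After line 3 (setdefault 'a' no-op, already exists): d = {'a': 2, 'b': 192}
After line 4 (get('d', 9) returns default since 'd' not in d): d = {'a': 2, 'b': 192, 'c': 9}

{'a': 2, 'b': 192, 'c': 9}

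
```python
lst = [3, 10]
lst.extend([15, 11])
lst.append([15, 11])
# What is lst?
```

After line 1: lst = [3, 10]
After line 2 (extend unpacks [15, 11]): lst = [3, 10, 15, 11]
After line 3 (append adds [15, 11] as single element): lst = [3, 10, 15, 11, [15, 11]]

[3, 10, 15, 11, [15, 11]]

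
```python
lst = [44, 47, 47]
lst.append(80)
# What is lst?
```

[44, 47, 47, 80]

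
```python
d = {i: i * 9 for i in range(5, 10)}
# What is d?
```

{5: 45, 6: 54, 7: 63, 8: 72, 9: 81}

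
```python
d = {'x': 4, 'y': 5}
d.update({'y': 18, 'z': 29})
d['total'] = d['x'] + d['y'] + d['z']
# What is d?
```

After line 1: d = {'x': 4, 'y': 5}
After line 2 (y overwritten, z added): d = {'x': 4, 'y': 18, 'z': 29}
After line 3 (total = 4 + 18 + 29 = 51): d = {'x': 4, 'y': 18, 'z': 29, 'total': 51}

{'x': 4, 'y': 18, 'z': 29, 'total': 51}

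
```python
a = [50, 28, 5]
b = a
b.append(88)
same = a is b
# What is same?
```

After line 1: a = [50, 28, 5]
After line 2 (b = a is an alias, same object): a = [50, 28, 5], b = [50, 28, 5]
After line 3 (b.append mutates the shared list): a = [50, 28, 5, 88], b = [50, 28, 5, 88]
After line 4 (same = a is b; same object -> True): same = True

True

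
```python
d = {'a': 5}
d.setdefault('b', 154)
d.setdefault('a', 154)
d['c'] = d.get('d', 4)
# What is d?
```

After line 1: d = {'a': 5}
After line 2 (setdefault adds 'b'=154): d = {'a': 5, 'b': 154}
After line 3 (setdefault 'a' no-op, already exists): d = {'a': 5, 'b': 154}
After line 4 (get('d', 4) returns default since 'd' not in d): d = {'a': 5, 'b': 154, 'c': 4}

{'a': 5, 'b': 154, 'c': 4}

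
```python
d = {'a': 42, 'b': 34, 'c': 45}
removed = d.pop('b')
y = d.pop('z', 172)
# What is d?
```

After line 1: d = {'a': 42, 'b': 34, 'c': 45}
After line 2 (pop 'b' returns 34): d = {'a': 42, 'c': 45}, removed = 34
After line 3 (pop 'z' missing, returns default 172): d = {'a': 42, 'c': 45}, y = 172

{'a': 42, 'c': 45}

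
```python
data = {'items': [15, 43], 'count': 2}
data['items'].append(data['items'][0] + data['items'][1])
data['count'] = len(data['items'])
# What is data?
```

After line 1: data = {'items': [15, 43], 'count': 2}
After line 2 (append 15 + 43 = 58): data = {'items': [15, 43, 58], 'count': 2}
After line 3 (count = len(items) = 3): data = {'items': [15, 43, 58], 'count': 3}

{'items': [15, 43, 58], 'count': 3}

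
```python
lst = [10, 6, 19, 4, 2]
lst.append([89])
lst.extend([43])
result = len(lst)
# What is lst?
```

After line 1: lst = [10, 6, 19, 4, 2]
After line 2 (append adds [89] as single element): lst = [10, 6, 19, 4, 2, [89]]
After line 3 (extend unpacks [43], adds 43): lst = [10, 6, 19, 4, 2, [89], 43]
After line 4: result = len(lst) = 7

[10, 6, 19, 4, 2, [89], 43]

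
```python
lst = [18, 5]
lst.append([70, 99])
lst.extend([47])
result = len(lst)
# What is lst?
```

After line 1: lst = [18, 5]
After line 2 (append adds [70, 99] as single element): lst = [18, 5, [70, 99]]
After line 3 (extend unpacks [47], adds 47): lst = [18, 5, [70, 99], 47]
After line 4: result = len(lst) = 4

[18, 5, [70, 99], 47]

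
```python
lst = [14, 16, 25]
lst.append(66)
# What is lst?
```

[14, 16, 25, 66]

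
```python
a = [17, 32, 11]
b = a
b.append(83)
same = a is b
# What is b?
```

After line 1: a = [17, 32, 11]
After line 2 (b = a is an alias, same object): a = [17, 32, 11], b = [17, 32, 11]
After line 3 (b.append mutates the shared list): a = [17, 32, 11, 83], b = [17, 32, 11, 83]
After line 4 (same = a is b; same object -> True): same = True

[17, 32, 11, 83]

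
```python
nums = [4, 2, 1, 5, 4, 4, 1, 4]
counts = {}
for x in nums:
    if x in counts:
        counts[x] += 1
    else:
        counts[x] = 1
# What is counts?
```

Initial: counts = {}, nums = [4, 2, 1, 5, 4, 4, 1, 4]
See 4: counts = {4: 1}
See 2: counts = {4: 1, 2: 1}
See 1: counts = {4: 1, 2: 1, 1: 1}
See 5: counts = {4: 1, 2: 1, 1: 1, 5: 1}
See 4: counts = {4: 2, 2: 1, 1: 1, 5: 1}
See 4: counts = {4: 3, 2: 1, 1: 1, 5: 1}
See 1: counts = {4: 3, 2: 1, 1: 2, 5: 1}
See 4: counts = {4: 4, 2: 1, 1: 2, 5: 1}

{4: 4, 2: 1, 1: 2, 5: 1}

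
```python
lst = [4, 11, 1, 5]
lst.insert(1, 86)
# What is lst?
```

[4, 86, 11, 1, 5]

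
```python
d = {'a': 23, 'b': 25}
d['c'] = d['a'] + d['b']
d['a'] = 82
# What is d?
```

After line 1: d = {'a': 23, 'b': 25}
After line 2 (d['c'] = 23 + 25): d = {'a': 23, 'b': 25, 'c': 48}
After line 3: d = {'a': 82, 'b': 25, 'c': 48}

{'a': 82, 'b': 25, 'c': 48}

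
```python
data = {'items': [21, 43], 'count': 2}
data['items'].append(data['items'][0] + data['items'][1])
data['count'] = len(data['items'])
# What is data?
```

After line 1: data = {'items': [21, 43], 'count': 2}
After line 2 (append 21 + 43 = 64): data = {'items': [21, 43, 64], 'count': 2}
After line 3 (count = len(items) = 3): data = {'items': [21, 43, 64], 'count': 3}

{'items': [21, 43, 64], 'count': 3}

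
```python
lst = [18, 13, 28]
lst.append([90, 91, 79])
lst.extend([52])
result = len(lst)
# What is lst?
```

After line 1: lst = [18, 13, 28]
After line 2 (append adds [90, 91, 79] as single element): lst = [18, 13, 28, [90, 91, 79]]
After line 3 (extend unpacks [52], adds 52): lst = [18, 13, 28, [90, 91, 79], 52]
After line 4: result = len(lst) = 5

[18, 13, 28, [90, 91, 79], 52]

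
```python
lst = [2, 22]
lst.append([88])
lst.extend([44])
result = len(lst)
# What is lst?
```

After line 1: lst = [2, 22]
After line 2 (append adds [88] as single element): lst = [2, 22, [88]]
After line 3 (extend unpacks [44], adds 44): lst = [2, 22, [88], 44]
After line 4: result = len(lst) = 4

[2, 22, [88], 44]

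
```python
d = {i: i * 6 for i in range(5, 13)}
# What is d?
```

{5: 30, 6: 36, 7: 42, 8: 48, 9: 54, 10: 60, 11: 66, 12: 72}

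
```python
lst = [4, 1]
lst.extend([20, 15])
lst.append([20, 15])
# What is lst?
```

After line 1: lst = [4, 1]
After line 2 (extend unpacks [20, 15]): lst = [4, 1, 20, 15]
After line 3 (append adds [20, 15] as single element): lst = [4, 1, 20, 15, [20, 15]]

[4, 1, 20, 15, [20, 15]]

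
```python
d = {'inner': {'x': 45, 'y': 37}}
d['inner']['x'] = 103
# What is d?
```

After line 1: d = {'inner': {'x': 45, 'y': 37}}
After line 2 (inner x overwritten): d = {'inner': {'x': 103, 'y': 37}}

{'inner': {'x': 103, 'y': 37}}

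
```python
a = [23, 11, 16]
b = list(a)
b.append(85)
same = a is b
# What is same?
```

After line 1: a = [23, 11, 16]
After line 2 (b = list(a) is a shallow copy, new object): a = [23, 11, 16], b = [23, 11, 16]
After line 3 (append only mutates b): a = [23, 11, 16], b = [23, 11, 16, 85]
After line 4 (same = a is b; different objects -> False): same = False

False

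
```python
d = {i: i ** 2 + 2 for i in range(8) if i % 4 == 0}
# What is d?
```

{0: 2, 4: 18}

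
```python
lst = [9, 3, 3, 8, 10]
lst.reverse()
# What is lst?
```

[10, 8, 3, 3, 9]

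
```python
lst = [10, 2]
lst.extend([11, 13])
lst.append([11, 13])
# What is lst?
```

After line 1: lst = [10, 2]
After line 2 (extend unpacks [11, 13]): lst = [10, 2, 11, 13]
After line 3 (append adds [11, 13] as single element): lst = [10, 2, 11, 13, [11, 13]]

[10, 2, 11, 13, [11, 13]]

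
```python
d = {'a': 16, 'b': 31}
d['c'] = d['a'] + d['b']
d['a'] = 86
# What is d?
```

After line 1: d = {'a': 16, 'b': 31}
After line 2 (d['c'] = 16 + 31): d = {'a': 16, 'b': 31, 'c': 47}
After line 3: d = {'a': 86, 'b': 31, 'c': 47}

{'a': 86, 'b': 31, 'c': 47}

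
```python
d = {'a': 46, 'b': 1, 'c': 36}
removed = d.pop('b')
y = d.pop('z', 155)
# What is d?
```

After line 1: d = {'a': 46, 'b': 1, 'c': 36}
After line 2 (pop 'b' returns 1): d = {'a': 46, 'c': 36}, removed = 1
After line 3 (pop 'z' missing, returns default 155): d = {'a': 46, 'c': 36}, y = 155

{'a': 46, 'c': 36}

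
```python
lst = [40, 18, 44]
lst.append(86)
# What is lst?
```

[40, 18, 44, 86]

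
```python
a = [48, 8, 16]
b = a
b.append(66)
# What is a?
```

After line 1: a = [48, 8, 16]
After line 2 (b = a is an alias, same object): a = [48, 8, 16], b = [48, 8, 16]
After line 3 (b.append mutates the shared list): a = [48, 8, 16, 66], b = [48, 8, 16, 66]

[48, 8, 16, 66]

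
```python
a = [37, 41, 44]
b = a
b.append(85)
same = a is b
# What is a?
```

After line 1: a = [37, 41, 44]
After line 2 (b = a is an alias, same object): a = [37, 41, 44], b = [37, 41, 44]
After line 3 (b.append mutates the shared list): a = [37, 41, 44, 85], b = [37, 41, 44, 85]
After line 4 (same = a is b; same object -> True): same = True

[37, 41, 44, 85]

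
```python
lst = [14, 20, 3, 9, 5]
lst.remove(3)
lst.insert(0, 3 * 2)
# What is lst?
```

After line 1: lst = [14, 20, 3, 9, 5]
After line 2 (remove first 3): lst = [14, 20, 9, 5]
After line 3 (insert 6 at index 0): lst = [6, 14, 20, 9, 5]

[6, 14, 20, 9, 5]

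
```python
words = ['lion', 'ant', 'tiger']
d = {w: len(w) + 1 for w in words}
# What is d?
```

{'lion': 5, 'ant': 4, 'tiger': 6}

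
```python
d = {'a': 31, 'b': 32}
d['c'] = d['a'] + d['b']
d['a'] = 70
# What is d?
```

After line 1: d = {'a': 31, 'b': 32}
After line 2 (d['c'] = 31 + 32): d = {'a': 31, 'b': 32, 'c': 63}
After line 3: d = {'a': 70, 'b': 32, 'c': 63}

{'a': 70, 'b': 32, 'c': 63}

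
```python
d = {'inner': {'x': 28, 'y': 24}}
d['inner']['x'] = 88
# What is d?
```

After line 1: d = {'inner': {'x': 28, 'y': 24}}
After line 2 (inner x overwritten): d = {'inner': {'x': 88, 'y': 24}}

{'inner': {'x': 88, 'y': 24}}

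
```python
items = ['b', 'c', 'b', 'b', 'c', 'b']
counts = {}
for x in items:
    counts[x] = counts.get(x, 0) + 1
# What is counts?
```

Initial: counts = {}, items = ['b', 'c', 'b', 'b', 'c', 'b']
See 'b': counts = {'b': 1}
See 'c': counts = {'b': 1, 'c': 1}
See 'b': counts = {'b': 2, 'c': 1}
See 'b': counts = {'b': 3, 'c': 1}
See 'c': counts = {'b': 3, 'c': 2}
See 'b': counts = {'b': 4, 'c': 2}

{'b': 4, 'c': 2}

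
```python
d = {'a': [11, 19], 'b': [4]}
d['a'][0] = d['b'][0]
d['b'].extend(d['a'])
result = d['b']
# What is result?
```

After line 1: d = {'a': [11, 19], 'b': [4]}
After line 2 (a[0] = b[0] = 4): d = {'a': [4, 19], 'b': [4]}
After line 3 (b.extend(a) appends [4, 19]): d = {'a': [4, 19], 'b': [4, 4, 19]}
After line 4: result = d['b'] = [4, 4, 19]

[4, 4, 19]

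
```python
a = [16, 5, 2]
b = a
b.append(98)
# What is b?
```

After line 1: a = [16, 5, 2]
After line 2 (b = a is an alias, same object): a = [16, 5, 2], b = [16, 5, 2]
After line 3 (b.append mutates the shared list): a = [16, 5, 2, 98], b = [16, 5, 2, 98]

[16, 5, 2, 98]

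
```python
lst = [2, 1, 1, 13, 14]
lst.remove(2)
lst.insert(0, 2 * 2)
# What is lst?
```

After line 1: lst = [2, 1, 1, 13, 14]
After line 2 (remove first 2): lst = [1, 1, 13, 14]
After line 3 (insert 4 at index 0): lst = [4, 1, 1, 13, 14]

[4, 1, 1, 13, 14]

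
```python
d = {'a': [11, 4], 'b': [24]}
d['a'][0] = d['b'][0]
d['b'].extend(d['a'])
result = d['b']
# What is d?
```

After line 1: d = {'a': [11, 4], 'b': [24]}
After line 2 (a[0] = b[0] = 24): d = {'a': [24, 4], 'b': [24]}
After line 3 (b.extend(a) appends [24, 4]): d = {'a': [24, 4], 'b': [24, 24, 4]}
After line 4: result = d['b'] = [24, 24, 4]

{'a': [24, 4], 'b': [24, 24, 4]}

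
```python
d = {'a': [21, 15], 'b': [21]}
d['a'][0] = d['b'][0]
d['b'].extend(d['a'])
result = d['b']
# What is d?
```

After line 1: d = {'a': [21, 15], 'b': [21]}
After line 2 (a[0] = b[0] = 21): d = {'a': [21, 15], 'b': [21]}
After line 3 (b.extend(a) appends [21, 15]): d = {'a': [21, 15], 'b': [21, 21, 15]}
After line 4: result = d['b'] = [21, 21, 15]

{'a': [21, 15], 'b': [21, 21, 15]}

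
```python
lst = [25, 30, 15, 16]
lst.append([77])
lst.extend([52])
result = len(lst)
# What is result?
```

After line 1: lst = [25, 30, 15, 16]
After line 2 (append adds [77] as single element): lst = [25, 30, 15, 16, [77]]
After line 3 (extend unpacks [52], adds 52): lst = [25, 30, 15, 16, [77], 52]
After line 4: result = len(lst) = 6

6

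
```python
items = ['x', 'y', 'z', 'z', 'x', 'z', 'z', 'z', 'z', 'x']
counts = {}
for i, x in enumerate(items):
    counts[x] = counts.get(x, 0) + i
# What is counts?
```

Initial: counts = {}, items = ['x', 'y', 'z', 'z', 'x', 'z', 'z', 'z', 'z', 'x']
i=0, x='x': counts = {'x': 0}
i=1, x='y': counts = {'x': 0, 'y': 1}
i=2, x='z': counts = {'x': 0, 'y': 1, 'z': 2}
i=3, x='z': counts = {'x': 0, 'y': 1, 'z': 5}
i=4, x='x': counts = {'x': 4, 'y': 1, 'z': 5}
i=5, x='z': counts = {'x': 4, 'y': 1, 'z': 10}
i=6, x='z': counts = {'x': 4, 'y': 1, 'z': 16}
i=7, x='z': counts = {'x': 4, 'y': 1, 'z': 23}
i=8, x='z': counts = {'x': 4, 'y': 1, 'z': 31}
i=9, x='x': counts = {'x': 13, 'y': 1, 'z': 31}

{'x': 13, 'y': 1, 'z': 31}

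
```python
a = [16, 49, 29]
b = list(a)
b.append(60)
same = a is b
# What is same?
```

After line 1: a = [16, 49, 29]
After line 2 (b = list(a) is a shallow copy, new object): a = [16, 49, 29], b = [16, 49, 29]
After line 3 (append only mutates b): a = [16, 49, 29], b = [16, 49, 29, 60]
After line 4 (same = a is b; different objects -> False): same = False

False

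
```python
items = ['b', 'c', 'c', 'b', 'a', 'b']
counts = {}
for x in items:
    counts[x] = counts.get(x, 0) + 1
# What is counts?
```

Initial: counts = {}, items = ['b', 'c', 'c', 'b', 'a', 'b']
See 'b': counts = {'b': 1}
See 'c': counts = {'b': 1, 'c': 1}
See 'c': counts = {'b': 1, 'c': 2}
See 'b': counts = {'b': 2, 'c': 2}
See 'a': counts = {'b': 2, 'c': 2, 'a': 1}
See 'b': counts = {'b': 3, 'c': 2, 'a': 1}

{'b': 3, 'c': 2, 'a': 1}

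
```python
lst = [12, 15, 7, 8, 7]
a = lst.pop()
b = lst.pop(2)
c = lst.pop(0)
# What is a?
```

After line 1: lst = [12, 15, 7, 8, 7]
After line 2 (pop() -> a = 7): lst = [12, 15, 7, 8]
After line 3 (pop(2) -> b = 7): lst = [12, 15, 8]
After line 4 (pop(0) -> c = 12): lst = [15, 8]

7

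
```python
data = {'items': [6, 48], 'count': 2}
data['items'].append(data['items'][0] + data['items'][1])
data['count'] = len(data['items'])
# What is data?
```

After line 1: data = {'items': [6, 48], 'count': 2}
After line 2 (append 6 + 48 = 54): data = {'items': [6, 48, 54], 'count': 2}
After line 3 (count = len(items) = 3): data = {'items': [6, 48, 54], 'count': 3}

{'items': [6, 48, 54], 'count': 3}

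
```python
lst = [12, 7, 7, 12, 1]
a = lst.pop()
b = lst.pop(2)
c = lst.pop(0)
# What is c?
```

After line 1: lst = [12, 7, 7, 12, 1]
After line 2 (pop() -> a = 1): lst = [12, 7, 7, 12]
After line 3 (pop(2) -> b = 7): lst = [12, 7, 12]
After line 4 (pop(0) -> c = 12): lst = [7, 12]

12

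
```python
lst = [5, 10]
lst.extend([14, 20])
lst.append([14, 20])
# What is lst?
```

After line 1: lst = [5, 10]
After line 2 (extend unpacks [14, 20]): lst = [5, 10, 14, 20]
After line 3 (append adds [14, 20] as single element): lst = [5, 10, 14, 20, [14, 20]]

[5, 10, 14, 20, [14, 20]]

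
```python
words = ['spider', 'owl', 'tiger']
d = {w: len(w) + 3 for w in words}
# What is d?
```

{'spider': 9, 'owl': 6, 'tiger': 8}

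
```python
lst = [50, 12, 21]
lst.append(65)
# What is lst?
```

[50, 12, 21, 65]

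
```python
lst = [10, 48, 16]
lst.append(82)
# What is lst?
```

[10, 48, 16, 82]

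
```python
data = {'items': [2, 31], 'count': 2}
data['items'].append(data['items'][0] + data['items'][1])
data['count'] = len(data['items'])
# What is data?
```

After line 1: data = {'items': [2, 31], 'count': 2}
After line 2 (append 2 + 31 = 33): data = {'items': [2, 31, 33], 'count': 2}
After line 3 (count = len(items) = 3): data = {'items': [2, 31, 33], 'count': 3}

{'items': [2, 31, 33], 'count': 3}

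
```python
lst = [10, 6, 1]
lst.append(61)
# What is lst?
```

[10, 6, 1, 61]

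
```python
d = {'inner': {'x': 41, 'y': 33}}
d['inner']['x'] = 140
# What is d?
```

After line 1: d = {'inner': {'x': 41, 'y': 33}}
After line 2 (inner x overwritten): d = {'inner': {'x': 140, 'y': 33}}

{'inner': {'x': 140, 'y': 33}}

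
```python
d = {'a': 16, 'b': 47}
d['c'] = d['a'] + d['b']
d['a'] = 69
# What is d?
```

After line 1: d = {'a': 16, 'b': 47}
After line 2 (d['c'] = 16 + 47): d = {'a': 16, 'b': 47, 'c': 63}
After line 3: d = {'a': 69, 'b': 47, 'c': 63}

{'a': 69, 'b': 47, 'c': 63}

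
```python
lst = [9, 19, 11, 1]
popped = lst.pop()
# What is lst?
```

[9, 19, 11]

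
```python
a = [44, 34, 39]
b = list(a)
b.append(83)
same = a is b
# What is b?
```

After line 1: a = [44, 34, 39]
After line 2 (b = list(a) is a shallow copy, new object): a = [44, 34, 39], b = [44, 34, 39]
After line 3 (append only mutates b): a = [44, 34, 39], b = [44, 34, 39, 83]
After line 4 (same = a is b; different objects -> False): same = False

[44, 34, 39, 83]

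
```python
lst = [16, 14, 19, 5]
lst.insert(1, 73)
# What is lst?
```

[16, 73, 14, 19, 5]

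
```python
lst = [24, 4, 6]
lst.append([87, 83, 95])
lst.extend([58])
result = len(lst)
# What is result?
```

After line 1: lst = [24, 4, 6]
After line 2 (append adds [87, 83, 95] as single element): lst = [24, 4, 6, [87, 83, 95]]
After line 3 (extend unpacks [58], adds 58): lst = [24, 4, 6, [87, 83, 95], 58]
After line 4: result = len(lst) = 5

5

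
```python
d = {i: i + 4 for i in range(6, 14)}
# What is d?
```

{6: 10, 7: 11, 8: 12, 9: 13, 10: 14, 11: 15, 12: 16, 13: 17}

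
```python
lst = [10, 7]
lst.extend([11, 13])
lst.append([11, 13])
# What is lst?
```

After line 1: lst = [10, 7]
After line 2 (extend unpacks [11, 13]): lst = [10, 7, 11, 13]
After line 3 (append adds [11, 13] as single element): lst = [10, 7, 11, 13, [11, 13]]

[10, 7, 11, 13, [11, 13]]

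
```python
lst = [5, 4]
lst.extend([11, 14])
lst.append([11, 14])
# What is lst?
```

After line 1: lst = [5, 4]
After line 2 (extend unpacks [11, 14]): lst = [5, 4, 11, 14]
After line 3 (append adds [11, 14] as single element): lst = [5, 4, 11, 14, [11, 14]]

[5, 4, 11, 14, [11, 14]]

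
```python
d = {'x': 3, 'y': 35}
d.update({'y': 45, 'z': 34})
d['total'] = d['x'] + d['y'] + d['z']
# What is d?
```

After line 1: d = {'x': 3, 'y': 35}
After line 2 (y overwritten, z added): d = {'x': 3, 'y': 45, 'z': 34}
After line 3 (total = 3 + 45 + 34 = 82): d = {'x': 3, 'y': 45, 'z': 34, 'total': 82}

{'x': 3, 'y': 45, 'z': 34, 'total': 82}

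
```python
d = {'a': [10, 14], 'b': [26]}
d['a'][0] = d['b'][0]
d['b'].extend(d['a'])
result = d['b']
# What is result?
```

After line 1: d = {'a': [10, 14], 'b': [26]}
After line 2 (a[0] = b[0] = 26): d = {'a': [26, 14], 'b': [26]}
After line 3 (b.extend(a) appends [26, 14]): d = {'a': [26, 14], 'b': [26, 26, 14]}
After line 4: result = d['b'] = [26, 26, 14]

[26, 26, 14]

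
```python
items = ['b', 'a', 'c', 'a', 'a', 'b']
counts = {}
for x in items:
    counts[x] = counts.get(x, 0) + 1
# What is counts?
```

Initial: counts = {}, items = ['b', 'a', 'c', 'a', 'a', 'b']
See 'b': counts = {'b': 1}
See 'a': counts = {'b': 1, 'a': 1}
See 'c': counts = {'b': 1, 'a': 1, 'c': 1}
See 'a': counts = {'b': 1, 'a': 2, 'c': 1}
See 'a': counts = {'b': 1, 'a': 3, 'c': 1}
See 'b': counts = {'b': 2, 'a': 3, 'c': 1}

{'b': 2, 'a': 3, 'c': 1}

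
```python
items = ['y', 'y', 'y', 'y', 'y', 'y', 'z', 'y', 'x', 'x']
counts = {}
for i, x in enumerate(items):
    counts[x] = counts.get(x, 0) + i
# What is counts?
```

Initial: counts = {}, items = ['y', 'y', 'y', 'y', 'y', 'y', 'z', 'y', 'x', 'x']
i=0, x='y': counts = {'y': 0}
i=1, x='y': counts = {'y': 1}
i=2, x='y': counts = {'y': 3}
i=3, x='y': counts = {'y': 6}
i=4, x='y': counts = {'y': 10}
i=5, x='y': counts = {'y': 15}
i=6, x='z': counts = {'y': 15, 'z': 6}
i=7, x='y': counts = {'y': 22, 'z': 6}
i=8, x='x': counts = {'y': 22, 'z': 6, 'x': 8}
i=9, x='x': counts = {'y': 22, 'z': 6, 'x': 17}

{'y': 22, 'z': 6, 'x': 17}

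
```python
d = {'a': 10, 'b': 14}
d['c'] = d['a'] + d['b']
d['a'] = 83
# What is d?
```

After line 1: d = {'a': 10, 'b': 14}
After line 2 (d['c'] = 10 + 14): d = {'a': 10, 'b': 14, 'c': 24}
After line 3: d = {'a': 83, 'b': 14, 'c': 24}

{'a': 83, 'b': 14, 'c': 24}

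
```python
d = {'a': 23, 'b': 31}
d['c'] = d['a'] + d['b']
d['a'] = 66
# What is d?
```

After line 1: d = {'a': 23, 'b': 31}
After line 2 (d['c'] = 23 + 31): d = {'a': 23, 'b': 31, 'c': 54}
After line 3: d = {'a': 66, 'b': 31, 'c': 54}

{'a': 66, 'b': 31, 'c': 54}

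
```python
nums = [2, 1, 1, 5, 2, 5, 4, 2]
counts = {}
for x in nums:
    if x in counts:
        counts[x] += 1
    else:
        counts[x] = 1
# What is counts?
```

Initial: counts = {}, nums = [2, 1, 1, 5, 2, 5, 4, 2]
See 2: counts = {2: 1}
See 1: counts = {2: 1, 1: 1}
See 1: counts = {2: 1, 1: 2}
See 5: counts = {2: 1, 1: 2, 5: 1}
See 2: counts = {2: 2, 1: 2, 5: 1}
See 5: counts = {2: 2, 1: 2, 5: 2}
See 4: counts = {2: 2, 1: 2, 5: 2, 4: 1}
See 2: counts = {2: 3, 1: 2, 5: 2, 4: 1}

{2: 3, 1: 2, 5: 2, 4: 1}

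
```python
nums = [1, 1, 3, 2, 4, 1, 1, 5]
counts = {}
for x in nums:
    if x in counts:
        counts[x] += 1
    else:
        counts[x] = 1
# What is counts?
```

Initial: counts = {}, nums = [1, 1, 3, 2, 4, 1, 1, 5]
See 1: counts = {1: 1}
See 1: counts = {1: 2}
See 3: counts = {1: 2, 3: 1}
See 2: counts = {1: 2, 3: 1, 2: 1}
See 4: counts = {1: 2, 3: 1, 2: 1, 4: 1}
See 1: counts = {1: 3, 3: 1, 2: 1, 4: 1}
See 1: counts = {1: 4, 3: 1, 2: 1, 4: 1}
See 5: counts = {1: 4, 3: 1, 2: 1, 4: 1, 5: 1}

{1: 4, 3: 1, 2: 1, 4: 1, 5: 1}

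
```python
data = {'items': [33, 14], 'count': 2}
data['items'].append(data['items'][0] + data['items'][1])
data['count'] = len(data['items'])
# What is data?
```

After line 1: data = {'items': [33, 14], 'count': 2}
After line 2 (append 33 + 14 = 47): data = {'items': [33, 14, 47], 'count': 2}
After line 3 (count = len(items) = 3): data = {'items': [33, 14, 47], 'count': 3}

{'items': [33, 14, 47], 'count': 3}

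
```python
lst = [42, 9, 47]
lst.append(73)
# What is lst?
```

[42, 9, 47, 73]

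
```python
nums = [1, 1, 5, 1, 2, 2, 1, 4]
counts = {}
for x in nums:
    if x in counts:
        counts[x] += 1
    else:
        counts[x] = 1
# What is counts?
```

Initial: counts = {}, nums = [1, 1, 5, 1, 2, 2, 1, 4]
See 1: counts = {1: 1}
See 1: counts = {1: 2}
See 5: counts = {1: 2, 5: 1}
See 1: counts = {1: 3, 5: 1}
See 2: counts = {1: 3, 5: 1, 2: 1}
See 2: counts = {1: 3, 5: 1, 2: 2}
See 1: counts = {1: 4, 5: 1, 2: 2}
See 4: counts = {1: 4, 5: 1, 2: 2, 4: 1}

{1: 4, 5: 1, 2: 2, 4: 1}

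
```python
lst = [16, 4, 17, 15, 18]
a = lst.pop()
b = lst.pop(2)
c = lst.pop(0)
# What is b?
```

After line 1: lst = [16, 4, 17, 15, 18]
After line 2 (pop() -> a = 18): lst = [16, 4, 17, 15]
After line 3 (pop(2) -> b = 17): lst = [16, 4, 15]
After line 4 (pop(0) -> c = 16): lst = [4, 15]

17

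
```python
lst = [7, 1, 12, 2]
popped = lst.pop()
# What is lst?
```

[7, 1, 12]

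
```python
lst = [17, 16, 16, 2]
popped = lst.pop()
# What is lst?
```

[17, 16, 16]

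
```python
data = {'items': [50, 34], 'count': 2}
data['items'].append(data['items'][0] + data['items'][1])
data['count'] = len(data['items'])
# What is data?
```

After line 1: data = {'items': [50, 34], 'count': 2}
After line 2 (append 50 + 34 = 84): data = {'items': [50, 34, 84], 'count': 2}
After line 3 (count = len(items) = 3): data = {'items': [50, 34, 84], 'count': 3}

{'items': [50, 34, 84], 'count': 3}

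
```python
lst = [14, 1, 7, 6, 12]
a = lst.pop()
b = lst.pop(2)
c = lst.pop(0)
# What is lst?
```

After line 1: lst = [14, 1, 7, 6, 12]
After line 2 (pop() -> a = 12): lst = [14, 1, 7, 6]
After line 3 (pop(2) -> b = 7): lst = [14, 1, 6]
After line 4 (pop(0) -> c = 14): lst = [1, 6]

[1, 6]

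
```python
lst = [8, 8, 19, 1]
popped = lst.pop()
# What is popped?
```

1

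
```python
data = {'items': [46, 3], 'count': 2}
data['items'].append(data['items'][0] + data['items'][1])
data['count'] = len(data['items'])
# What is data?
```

After line 1: data = {'items': [46, 3], 'count': 2}
After line 2 (append 46 + 3 = 49): data = {'items': [46, 3, 49], 'count': 2}
After line 3 (count = len(items) = 3): data = {'items': [46, 3, 49], 'count': 3}

{'items': [46, 3, 49], 'count': 3}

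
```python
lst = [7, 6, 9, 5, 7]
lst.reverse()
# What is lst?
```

[7, 5, 9, 6, 7]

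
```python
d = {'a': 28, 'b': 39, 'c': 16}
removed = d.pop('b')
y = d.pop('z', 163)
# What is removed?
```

After line 1: d = {'a': 28, 'b': 39, 'c': 16}
After line 2 (pop 'b' returns 39): d = {'a': 28, 'c': 16}, removed = 39
After line 3 (pop 'z' missing, returns default 163): d = {'a': 28, 'c': 16}, y = 163

39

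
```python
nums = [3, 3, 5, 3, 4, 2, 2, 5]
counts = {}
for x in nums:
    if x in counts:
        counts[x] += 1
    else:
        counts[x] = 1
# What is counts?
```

Initial: counts = {}, nums = [3, 3, 5, 3, 4, 2, 2, 5]
See 3: counts = {3: 1}
See 3: counts = {3: 2}
See 5: counts = {3: 2, 5: 1}
See 3: counts = {3: 3, 5: 1}
See 4: counts = {3: 3, 5: 1, 4: 1}
See 2: counts = {3: 3, 5: 1, 4: 1, 2: 1}
See 2: counts = {3: 3, 5: 1, 4: 1, 2: 2}
See 5: counts = {3: 3, 5: 2, 4: 1, 2: 2}

{3: 3, 5: 2, 4: 1, 2: 2}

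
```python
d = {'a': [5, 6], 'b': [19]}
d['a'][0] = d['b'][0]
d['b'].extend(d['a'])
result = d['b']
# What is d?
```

After line 1: d = {'a': [5, 6], 'b': [19]}
After line 2 (a[0] = b[0] = 19): d = {'a': [19, 6], 'b': [19]}
After line 3 (b.extend(a) appends [19, 6]): d = {'a': [19, 6], 'b': [19, 19, 6]}
After line 4: result = d['b'] = [19, 19, 6]

{'a': [19, 6], 'b': [19, 19, 6]}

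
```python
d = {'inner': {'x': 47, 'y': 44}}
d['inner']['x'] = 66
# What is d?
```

After line 1: d = {'inner': {'x': 47, 'y': 44}}
After line 2 (inner x overwritten): d = {'inner': {'x': 66, 'y': 44}}

{'inner': {'x': 66, 'y': 44}}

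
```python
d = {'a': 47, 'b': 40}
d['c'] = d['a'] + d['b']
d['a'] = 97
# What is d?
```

After line 1: d = {'a': 47, 'b': 40}
After line 2 (d['c'] = 47 + 40): d = {'a': 47, 'b': 40, 'c': 87}
After line 3: d = {'a': 97, 'b': 40, 'c': 87}

{'a': 97, 'b': 40, 'c': 87}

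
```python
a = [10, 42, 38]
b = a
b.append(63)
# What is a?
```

After line 1: a = [10, 42, 38]
After line 2 (b = a is an alias, same object): a = [10, 42, 38], b = [10, 42, 38]
After line 3 (b.append mutates the shared list): a = [10, 42, 38, 63], b = [10, 42, 38, 63]

[10, 42, 38, 63]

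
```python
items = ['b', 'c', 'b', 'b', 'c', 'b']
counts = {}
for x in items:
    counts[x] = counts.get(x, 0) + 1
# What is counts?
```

Initial: counts = {}, items = ['b', 'c', 'b', 'b', 'c', 'b']
See 'b': counts = {'b': 1}
See 'c': counts = {'b': 1, 'c': 1}
See 'b': counts = {'b': 2, 'c': 1}
See 'b': counts = {'b': 3, 'c': 1}
See 'c': counts = {'b': 3, 'c': 2}
See 'b': counts = {'b': 4, 'c': 2}

{'b': 4, 'c': 2}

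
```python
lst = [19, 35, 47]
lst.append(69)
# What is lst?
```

[19, 35, 47, 69]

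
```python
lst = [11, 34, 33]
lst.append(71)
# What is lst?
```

[11, 34, 33, 71]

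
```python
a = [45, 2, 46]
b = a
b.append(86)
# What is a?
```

After line 1: a = [45, 2, 46]
After line 2 (b = a is an alias, same object): a = [45, 2, 46], b = [45, 2, 46]
After line 3 (b.append mutates the shared list): a = [45, 2, 46, 86], b = [45, 2, 46, 86]

[45, 2, 46, 86]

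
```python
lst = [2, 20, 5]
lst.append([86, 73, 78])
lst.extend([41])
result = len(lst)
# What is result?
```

After line 1: lst = [2, 20, 5]
After line 2 (append adds [86, 73, 78] as single element): lst = [2, 20, 5, [86, 73, 78]]
After line 3 (extend unpacks [41], adds 41): lst = [2, 20, 5, [86, 73, 78], 41]
After line 4: result = len(lst) = 5

5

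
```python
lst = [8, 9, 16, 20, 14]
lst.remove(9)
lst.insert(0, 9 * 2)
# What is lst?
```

After line 1: lst = [8, 9, 16, 20, 14]
After line 2 (remove first 9): lst = [8, 16, 20, 14]
After line 3 (insert 18 at index 0): lst = [18, 8, 16, 20, 14]

[18, 8, 16, 20, 14]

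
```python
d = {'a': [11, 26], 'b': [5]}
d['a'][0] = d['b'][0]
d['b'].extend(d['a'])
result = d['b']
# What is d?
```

After line 1: d = {'a': [11, 26], 'b': [5]}
After line 2 (a[0] = b[0] = 5): d = {'a': [5, 26], 'b': [5]}
After line 3 (b.extend(a) appends [5, 26]): d = {'a': [5, 26], 'b': [5, 5, 26]}
After line 4: result = d['b'] = [5, 5, 26]

{'a': [5, 26], 'b': [5, 5, 26]}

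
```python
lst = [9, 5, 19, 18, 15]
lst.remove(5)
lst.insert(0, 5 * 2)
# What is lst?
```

After line 1: lst = [9, 5, 19, 18, 15]
After line 2 (remove first 5): lst = [9, 19, 18, 15]
After line 3 (insert 10 at index 0): lst = [10, 9, 19, 18, 15]

[10, 9, 19, 18, 15]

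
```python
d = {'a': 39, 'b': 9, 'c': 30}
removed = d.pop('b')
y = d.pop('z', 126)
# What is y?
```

After line 1: d = {'a': 39, 'b': 9, 'c': 30}
After line 2 (pop 'b' returns 9): d = {'a': 39, 'c': 30}, removed = 9
After line 3 (pop 'z' missing, returns default 126): d = {'a': 39, 'c': 30}, y = 126

126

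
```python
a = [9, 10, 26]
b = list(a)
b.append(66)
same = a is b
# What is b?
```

After line 1: a = [9, 10, 26]
After line 2 (b = list(a) is a shallow copy, new object): a = [9, 10, 26], b = [9, 10, 26]
After line 3 (append only mutates b): a = [9, 10, 26], b = [9, 10, 26, 66]
After line 4 (same = a is b; different objects -> False): same = False

[9, 10, 26, 66]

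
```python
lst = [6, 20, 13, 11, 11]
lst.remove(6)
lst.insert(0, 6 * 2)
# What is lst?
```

After line 1: lst = [6, 20, 13, 11, 11]
After line 2 (remove first 6): lst = [20, 13, 11, 11]
After line 3 (insert 12 at index 0): lst = [12, 20, 13, 11, 11]

[12, 20, 13, 11, 11]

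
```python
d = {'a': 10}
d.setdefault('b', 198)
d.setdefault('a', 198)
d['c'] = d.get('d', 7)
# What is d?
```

After line 1: d = {'a': 10}
After line 2 (setdefault adds 'b'=198): d = {'a': 10, 'b': 198}
After line 3 (setdefault 'a' no-op, already exists): d = {'a': 10, 'b': 198}
After line 4 (get('d', 7) returns default since 'd' not in d): d = {'a': 10, 'b': 198, 'c': 7}

{'a': 10, 'b': 198, 'c': 7}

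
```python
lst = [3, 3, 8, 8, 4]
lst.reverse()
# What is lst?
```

[4, 8, 8, 3, 3]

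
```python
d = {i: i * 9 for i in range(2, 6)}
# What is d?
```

{2: 18, 3: 27, 4: 36, 5: 45}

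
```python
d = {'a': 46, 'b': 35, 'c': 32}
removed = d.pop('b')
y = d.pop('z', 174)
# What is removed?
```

After line 1: d = {'a': 46, 'b': 35, 'c': 32}
After line 2 (pop 'b' returns 35): d = {'a': 46, 'c': 32}, removed = 35
After line 3 (pop 'z' missing, returns default 174): d = {'a': 46, 'c': 32}, y = 174

35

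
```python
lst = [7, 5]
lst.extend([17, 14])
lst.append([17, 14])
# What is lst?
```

After line 1: lst = [7, 5]
After line 2 (extend unpacks [17, 14]): lst = [7, 5, 17, 14]
After line 3 (append adds [17, 14] as single element): lst = [7, 5, 17, 14, [17, 14]]

[7, 5, 17, 14, [17, 14]]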